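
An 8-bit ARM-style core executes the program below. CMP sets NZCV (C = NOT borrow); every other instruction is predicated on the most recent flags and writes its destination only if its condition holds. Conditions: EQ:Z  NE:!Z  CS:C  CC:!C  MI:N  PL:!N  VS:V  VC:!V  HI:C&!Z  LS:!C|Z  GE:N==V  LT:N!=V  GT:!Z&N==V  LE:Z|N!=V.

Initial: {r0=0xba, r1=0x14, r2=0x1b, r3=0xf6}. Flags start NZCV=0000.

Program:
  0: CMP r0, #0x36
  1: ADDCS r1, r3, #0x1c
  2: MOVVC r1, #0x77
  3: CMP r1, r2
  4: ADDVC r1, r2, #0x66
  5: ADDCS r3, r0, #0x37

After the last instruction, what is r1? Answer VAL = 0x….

[0] flags=1010 → (cmp)
[1] flags=1010 CS?T → r1=0x12
[2] flags=1010 VC?T → r1=0x77
[3] flags=0010 → (cmp)
[4] flags=0010 VC?T → r1=0x81
[5] flags=0010 CS?T → r3=0xf1

VAL = 0x81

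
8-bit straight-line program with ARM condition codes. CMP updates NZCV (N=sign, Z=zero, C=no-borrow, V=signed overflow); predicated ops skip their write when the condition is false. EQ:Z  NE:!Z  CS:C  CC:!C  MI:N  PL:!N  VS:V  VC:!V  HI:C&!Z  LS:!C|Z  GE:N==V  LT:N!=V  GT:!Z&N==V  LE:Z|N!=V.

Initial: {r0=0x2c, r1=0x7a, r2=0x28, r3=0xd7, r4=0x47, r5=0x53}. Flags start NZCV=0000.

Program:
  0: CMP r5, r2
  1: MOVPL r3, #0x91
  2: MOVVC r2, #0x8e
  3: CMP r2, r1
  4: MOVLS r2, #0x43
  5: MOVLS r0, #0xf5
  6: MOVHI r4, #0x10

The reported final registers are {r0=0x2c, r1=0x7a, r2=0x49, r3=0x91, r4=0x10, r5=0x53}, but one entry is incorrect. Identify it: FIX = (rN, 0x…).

FIX = (r2, 0x8e)

[0] flags=0010 → (cmp)
[1] flags=0010 PL?T → r3=0x91
[2] flags=0010 VC?T → r2=0x8e
[3] flags=0011 → (cmp)
[4] flags=0011 LS?F → skip
[5] flags=0011 LS?F → skip
[6] flags=0011 HI?T → r4=0x10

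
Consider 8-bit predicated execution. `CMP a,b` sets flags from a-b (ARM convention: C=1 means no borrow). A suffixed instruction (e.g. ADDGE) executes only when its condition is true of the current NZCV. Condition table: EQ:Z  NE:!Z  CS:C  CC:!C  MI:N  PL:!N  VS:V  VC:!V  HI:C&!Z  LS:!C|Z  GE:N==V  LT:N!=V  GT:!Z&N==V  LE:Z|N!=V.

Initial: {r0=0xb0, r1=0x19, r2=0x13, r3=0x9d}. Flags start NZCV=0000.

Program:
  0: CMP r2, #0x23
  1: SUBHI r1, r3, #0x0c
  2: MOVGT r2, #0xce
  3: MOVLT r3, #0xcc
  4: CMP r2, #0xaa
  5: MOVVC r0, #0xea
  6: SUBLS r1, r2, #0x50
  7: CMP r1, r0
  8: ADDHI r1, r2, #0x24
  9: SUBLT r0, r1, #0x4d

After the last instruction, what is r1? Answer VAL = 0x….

VAL = 0xc3

[0] flags=1000 → (cmp)
[1] flags=1000 HI?F → skip
[2] flags=1000 GT?F → skip
[3] flags=1000 LT?T → r3=0xcc
[4] flags=0000 → (cmp)
[5] flags=0000 VC?T → r0=0xea
[6] flags=0000 LS?T → r1=0xc3
[7] flags=1000 → (cmp)
[8] flags=1000 HI?F → skip
[9] flags=1000 LT?T → r0=0x76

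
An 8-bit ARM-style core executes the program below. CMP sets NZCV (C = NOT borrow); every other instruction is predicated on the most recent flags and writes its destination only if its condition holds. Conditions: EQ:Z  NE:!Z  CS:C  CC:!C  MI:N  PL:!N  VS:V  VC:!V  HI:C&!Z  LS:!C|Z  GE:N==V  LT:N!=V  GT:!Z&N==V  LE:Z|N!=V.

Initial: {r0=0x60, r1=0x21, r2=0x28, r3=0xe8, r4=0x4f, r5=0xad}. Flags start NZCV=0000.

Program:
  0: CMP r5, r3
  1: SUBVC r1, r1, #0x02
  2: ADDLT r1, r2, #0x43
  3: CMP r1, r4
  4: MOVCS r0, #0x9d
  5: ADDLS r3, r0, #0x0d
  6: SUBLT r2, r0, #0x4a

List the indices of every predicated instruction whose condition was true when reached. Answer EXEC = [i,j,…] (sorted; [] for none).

[0] flags=1000 → (cmp)
[1] flags=1000 VC?T → r1=0x1f
[2] flags=1000 LT?T → r1=0x6b
[3] flags=0010 → (cmp)
[4] flags=0010 CS?T → r0=0x9d
[5] flags=0010 LS?F → skip
[6] flags=0010 LT?F → skip

EXEC = [1,2,4]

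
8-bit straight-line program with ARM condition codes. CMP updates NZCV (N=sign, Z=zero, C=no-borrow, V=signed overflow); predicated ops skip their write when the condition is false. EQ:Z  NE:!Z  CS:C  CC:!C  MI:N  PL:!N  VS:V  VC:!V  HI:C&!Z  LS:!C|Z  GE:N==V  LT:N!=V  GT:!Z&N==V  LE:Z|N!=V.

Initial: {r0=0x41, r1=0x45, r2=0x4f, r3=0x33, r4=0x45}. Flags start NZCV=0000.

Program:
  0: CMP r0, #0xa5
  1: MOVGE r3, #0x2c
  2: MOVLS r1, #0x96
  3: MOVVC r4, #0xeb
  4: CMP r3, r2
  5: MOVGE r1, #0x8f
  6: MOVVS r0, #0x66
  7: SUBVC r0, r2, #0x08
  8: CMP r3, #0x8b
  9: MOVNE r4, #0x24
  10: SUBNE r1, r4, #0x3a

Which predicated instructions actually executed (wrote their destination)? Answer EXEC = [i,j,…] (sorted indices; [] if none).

0: ✓ CMP  NZCV=1001
1: ✓ MOVGE  r3←0x2c
2: ✓ MOVLS  r1←0x96
3: · MOVVC
4: ✓ CMP  NZCV=1000
5: · MOVGE
6: · MOVVS
7: ✓ SUBVC  r0←0x47
8: ✓ CMP  NZCV=1001
9: ✓ MOVNE  r4←0x24
10: ✓ SUBNE  r1←0xea

EXEC = [1,2,7,9,10]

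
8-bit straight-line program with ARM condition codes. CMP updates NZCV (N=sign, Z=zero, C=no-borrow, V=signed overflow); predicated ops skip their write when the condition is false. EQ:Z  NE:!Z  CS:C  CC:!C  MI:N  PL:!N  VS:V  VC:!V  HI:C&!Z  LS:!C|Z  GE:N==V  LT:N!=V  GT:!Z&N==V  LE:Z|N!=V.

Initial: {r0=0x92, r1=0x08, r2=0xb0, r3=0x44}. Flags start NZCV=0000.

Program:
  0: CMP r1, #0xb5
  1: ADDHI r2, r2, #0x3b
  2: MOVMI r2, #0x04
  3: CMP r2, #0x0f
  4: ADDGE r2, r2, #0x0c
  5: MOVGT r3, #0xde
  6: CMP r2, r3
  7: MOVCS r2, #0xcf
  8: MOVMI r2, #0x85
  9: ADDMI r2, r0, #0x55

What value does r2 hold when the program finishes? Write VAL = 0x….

VAL = 0xcf

[0] flags=0000 → (cmp)
[1] flags=0000 HI?F → skip
[2] flags=0000 MI?F → skip
[3] flags=1010 → (cmp)
[4] flags=1010 GE?F → skip
[5] flags=1010 GT?F → skip
[6] flags=0011 → (cmp)
[7] flags=0011 CS?T → r2=0xcf
[8] flags=0011 MI?F → skip
[9] flags=0011 MI?F → skip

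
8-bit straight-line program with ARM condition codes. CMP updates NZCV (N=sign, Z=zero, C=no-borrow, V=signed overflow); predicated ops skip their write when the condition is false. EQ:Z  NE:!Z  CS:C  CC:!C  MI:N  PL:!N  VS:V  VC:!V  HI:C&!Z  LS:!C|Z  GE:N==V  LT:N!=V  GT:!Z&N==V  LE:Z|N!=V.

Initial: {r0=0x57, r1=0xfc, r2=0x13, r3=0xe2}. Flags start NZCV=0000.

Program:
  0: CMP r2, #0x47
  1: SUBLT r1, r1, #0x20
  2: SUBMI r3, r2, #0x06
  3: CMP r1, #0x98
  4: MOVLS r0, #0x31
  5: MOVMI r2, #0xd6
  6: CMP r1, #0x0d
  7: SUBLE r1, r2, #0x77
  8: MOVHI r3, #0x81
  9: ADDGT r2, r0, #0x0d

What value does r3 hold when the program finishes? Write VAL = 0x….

VAL = 0x81

0: ✓ CMP  NZCV=1000
1: ✓ SUBLT  r1←0xdc
2: ✓ SUBMI  r3←0x0d
3: ✓ CMP  NZCV=0010
4: · MOVLS
5: · MOVMI
6: ✓ CMP  NZCV=1010
7: ✓ SUBLE  r1←0x9c
8: ✓ MOVHI  r3←0x81
9: · ADDGT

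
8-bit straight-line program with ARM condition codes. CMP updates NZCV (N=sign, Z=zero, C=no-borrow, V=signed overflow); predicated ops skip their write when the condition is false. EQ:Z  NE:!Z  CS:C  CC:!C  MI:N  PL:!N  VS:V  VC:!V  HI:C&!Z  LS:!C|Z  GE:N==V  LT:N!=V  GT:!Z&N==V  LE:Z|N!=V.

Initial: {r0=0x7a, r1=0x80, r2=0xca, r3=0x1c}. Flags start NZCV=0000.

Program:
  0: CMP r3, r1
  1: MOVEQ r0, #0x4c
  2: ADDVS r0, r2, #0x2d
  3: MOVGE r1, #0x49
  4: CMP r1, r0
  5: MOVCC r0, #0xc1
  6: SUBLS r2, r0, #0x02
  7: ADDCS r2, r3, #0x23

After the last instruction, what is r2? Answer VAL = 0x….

0: ✓ CMP  NZCV=1001
1: · MOVEQ
2: ✓ ADDVS  r0←0xf7
3: ✓ MOVGE  r1←0x49
4: ✓ CMP  NZCV=0000
5: ✓ MOVCC  r0←0xc1
6: ✓ SUBLS  r2←0xbf
7: · ADDCS

VAL = 0xbf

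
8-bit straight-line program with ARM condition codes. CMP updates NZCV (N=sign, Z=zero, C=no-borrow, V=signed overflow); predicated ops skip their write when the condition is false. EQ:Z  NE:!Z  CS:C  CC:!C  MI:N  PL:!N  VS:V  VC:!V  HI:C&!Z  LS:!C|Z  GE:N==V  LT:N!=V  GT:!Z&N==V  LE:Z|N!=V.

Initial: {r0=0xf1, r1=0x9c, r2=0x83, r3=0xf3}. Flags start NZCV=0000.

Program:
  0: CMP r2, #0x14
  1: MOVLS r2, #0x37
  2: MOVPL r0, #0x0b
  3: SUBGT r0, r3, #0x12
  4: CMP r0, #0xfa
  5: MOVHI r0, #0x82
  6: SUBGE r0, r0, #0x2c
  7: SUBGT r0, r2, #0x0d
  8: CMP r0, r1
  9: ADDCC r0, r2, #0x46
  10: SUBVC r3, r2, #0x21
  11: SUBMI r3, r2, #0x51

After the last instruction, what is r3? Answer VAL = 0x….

VAL = 0x32

[0] flags=0011 → (cmp)
[1] flags=0011 LS?F → skip
[2] flags=0011 PL?T → r0=0x0b
[3] flags=0011 GT?F → skip
[4] flags=0000 → (cmp)
[5] flags=0000 HI?F → skip
[6] flags=0000 GE?T → r0=0xdf
[7] flags=0000 GT?T → r0=0x76
[8] flags=1001 → (cmp)
[9] flags=1001 CC?T → r0=0xc9
[10] flags=1001 VC?F → skip
[11] flags=1001 MI?T → r3=0x32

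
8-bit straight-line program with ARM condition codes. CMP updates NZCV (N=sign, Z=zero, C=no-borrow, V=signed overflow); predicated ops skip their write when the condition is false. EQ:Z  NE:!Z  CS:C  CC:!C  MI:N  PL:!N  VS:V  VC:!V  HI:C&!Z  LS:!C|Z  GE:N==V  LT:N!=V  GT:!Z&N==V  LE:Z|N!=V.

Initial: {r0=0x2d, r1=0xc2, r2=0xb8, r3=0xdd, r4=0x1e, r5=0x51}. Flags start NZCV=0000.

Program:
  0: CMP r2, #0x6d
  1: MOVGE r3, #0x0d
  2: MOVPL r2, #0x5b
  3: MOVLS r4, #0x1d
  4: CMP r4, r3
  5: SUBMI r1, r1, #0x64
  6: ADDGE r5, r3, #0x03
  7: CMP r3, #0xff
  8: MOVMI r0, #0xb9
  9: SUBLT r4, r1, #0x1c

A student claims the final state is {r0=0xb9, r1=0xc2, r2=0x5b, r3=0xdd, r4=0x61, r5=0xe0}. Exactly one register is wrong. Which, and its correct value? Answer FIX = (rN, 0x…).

FIX = (r4, 0xa6)

[0] flags=0011 → (cmp)
[1] flags=0011 GE?F → skip
[2] flags=0011 PL?T → r2=0x5b
[3] flags=0011 LS?F → skip
[4] flags=0000 → (cmp)
[5] flags=0000 MI?F → skip
[6] flags=0000 GE?T → r5=0xe0
[7] flags=1000 → (cmp)
[8] flags=1000 MI?T → r0=0xb9
[9] flags=1000 LT?T → r4=0xa6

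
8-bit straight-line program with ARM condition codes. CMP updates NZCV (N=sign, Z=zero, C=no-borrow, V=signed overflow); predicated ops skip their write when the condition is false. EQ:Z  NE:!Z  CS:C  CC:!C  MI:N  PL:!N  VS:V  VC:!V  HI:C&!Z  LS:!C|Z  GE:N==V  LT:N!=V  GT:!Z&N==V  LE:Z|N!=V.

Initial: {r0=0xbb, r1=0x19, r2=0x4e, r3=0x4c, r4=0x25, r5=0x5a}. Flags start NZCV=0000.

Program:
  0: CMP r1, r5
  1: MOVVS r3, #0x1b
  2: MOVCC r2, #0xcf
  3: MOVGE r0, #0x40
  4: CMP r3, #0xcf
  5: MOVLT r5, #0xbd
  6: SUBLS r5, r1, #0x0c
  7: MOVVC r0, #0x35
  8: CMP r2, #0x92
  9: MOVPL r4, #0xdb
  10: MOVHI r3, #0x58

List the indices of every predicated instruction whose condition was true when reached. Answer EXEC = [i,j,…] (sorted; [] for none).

EXEC = [2,6,7,9,10]

[0] flags=1000 → (cmp)
[1] flags=1000 VS?F → skip
[2] flags=1000 CC?T → r2=0xcf
[3] flags=1000 GE?F → skip
[4] flags=0000 → (cmp)
[5] flags=0000 LT?F → skip
[6] flags=0000 LS?T → r5=0x0d
[7] flags=0000 VC?T → r0=0x35
[8] flags=0010 → (cmp)
[9] flags=0010 PL?T → r4=0xdb
[10] flags=0010 HI?T → r3=0x58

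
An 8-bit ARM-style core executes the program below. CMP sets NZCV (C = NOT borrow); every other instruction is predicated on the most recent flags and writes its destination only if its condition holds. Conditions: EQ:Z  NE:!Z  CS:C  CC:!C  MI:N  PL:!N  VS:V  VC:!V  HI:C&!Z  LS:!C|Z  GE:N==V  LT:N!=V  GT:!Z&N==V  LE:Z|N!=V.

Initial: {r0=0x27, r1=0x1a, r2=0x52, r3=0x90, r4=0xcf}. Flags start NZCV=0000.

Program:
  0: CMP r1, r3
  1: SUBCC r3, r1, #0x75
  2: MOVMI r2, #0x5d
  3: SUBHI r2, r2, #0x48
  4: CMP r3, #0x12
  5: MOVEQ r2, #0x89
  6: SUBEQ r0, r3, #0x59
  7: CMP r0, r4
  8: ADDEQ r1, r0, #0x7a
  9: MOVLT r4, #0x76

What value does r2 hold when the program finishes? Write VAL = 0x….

VAL = 0x5d

0: ✓ CMP  NZCV=1001
1: ✓ SUBCC  r3←0xa5
2: ✓ MOVMI  r2←0x5d
3: · SUBHI
4: ✓ CMP  NZCV=1010
5: · MOVEQ
6: · SUBEQ
7: ✓ CMP  NZCV=0000
8: · ADDEQ
9: · MOVLT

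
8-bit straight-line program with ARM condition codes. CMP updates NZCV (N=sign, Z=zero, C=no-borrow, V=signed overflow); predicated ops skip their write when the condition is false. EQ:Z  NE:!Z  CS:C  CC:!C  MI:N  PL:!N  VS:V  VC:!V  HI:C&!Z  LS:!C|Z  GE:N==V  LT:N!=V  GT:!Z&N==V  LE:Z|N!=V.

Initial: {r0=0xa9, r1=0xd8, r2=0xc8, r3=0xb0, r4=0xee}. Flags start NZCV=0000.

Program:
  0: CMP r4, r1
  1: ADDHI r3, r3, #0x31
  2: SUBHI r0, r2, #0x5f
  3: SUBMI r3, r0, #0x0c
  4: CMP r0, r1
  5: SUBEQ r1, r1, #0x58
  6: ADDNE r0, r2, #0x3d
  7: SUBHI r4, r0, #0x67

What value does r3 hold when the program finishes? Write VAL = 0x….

VAL = 0xe1

0: ✓ CMP  NZCV=0010
1: ✓ ADDHI  r3←0xe1
2: ✓ SUBHI  r0←0x69
3: · SUBMI
4: ✓ CMP  NZCV=1001
5: · SUBEQ
6: ✓ ADDNE  r0←0x05
7: · SUBHI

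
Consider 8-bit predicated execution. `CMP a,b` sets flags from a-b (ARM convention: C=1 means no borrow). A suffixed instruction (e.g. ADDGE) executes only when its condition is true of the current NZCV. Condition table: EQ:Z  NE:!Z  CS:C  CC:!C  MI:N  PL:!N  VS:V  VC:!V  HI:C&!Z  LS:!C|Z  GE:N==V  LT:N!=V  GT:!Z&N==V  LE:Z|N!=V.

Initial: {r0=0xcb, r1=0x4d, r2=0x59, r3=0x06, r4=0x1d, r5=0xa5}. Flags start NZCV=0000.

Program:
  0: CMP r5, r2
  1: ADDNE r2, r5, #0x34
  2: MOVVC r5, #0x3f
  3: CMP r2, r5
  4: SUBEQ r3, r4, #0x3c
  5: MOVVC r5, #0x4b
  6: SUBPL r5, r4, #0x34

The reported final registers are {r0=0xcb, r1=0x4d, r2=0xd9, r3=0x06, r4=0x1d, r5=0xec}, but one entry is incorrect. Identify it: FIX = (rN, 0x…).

[0] flags=0011 → (cmp)
[1] flags=0011 NE?T → r2=0xd9
[2] flags=0011 VC?F → skip
[3] flags=0010 → (cmp)
[4] flags=0010 EQ?F → skip
[5] flags=0010 VC?T → r5=0x4b
[6] flags=0010 PL?T → r5=0xe9

FIX = (r5, 0xe9)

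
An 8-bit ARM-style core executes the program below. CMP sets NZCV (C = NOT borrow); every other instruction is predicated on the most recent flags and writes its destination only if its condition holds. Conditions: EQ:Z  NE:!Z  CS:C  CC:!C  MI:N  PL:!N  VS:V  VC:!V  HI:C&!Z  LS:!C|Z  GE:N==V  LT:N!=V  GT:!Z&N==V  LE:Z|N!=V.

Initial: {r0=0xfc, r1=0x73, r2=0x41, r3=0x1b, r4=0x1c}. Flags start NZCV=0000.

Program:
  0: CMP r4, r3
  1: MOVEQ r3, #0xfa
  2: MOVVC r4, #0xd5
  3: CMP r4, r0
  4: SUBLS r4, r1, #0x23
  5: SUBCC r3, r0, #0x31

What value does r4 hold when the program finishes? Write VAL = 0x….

[0] flags=0010 → (cmp)
[1] flags=0010 EQ?F → skip
[2] flags=0010 VC?T → r4=0xd5
[3] flags=1000 → (cmp)
[4] flags=1000 LS?T → r4=0x50
[5] flags=1000 CC?T → r3=0xcb

VAL = 0x50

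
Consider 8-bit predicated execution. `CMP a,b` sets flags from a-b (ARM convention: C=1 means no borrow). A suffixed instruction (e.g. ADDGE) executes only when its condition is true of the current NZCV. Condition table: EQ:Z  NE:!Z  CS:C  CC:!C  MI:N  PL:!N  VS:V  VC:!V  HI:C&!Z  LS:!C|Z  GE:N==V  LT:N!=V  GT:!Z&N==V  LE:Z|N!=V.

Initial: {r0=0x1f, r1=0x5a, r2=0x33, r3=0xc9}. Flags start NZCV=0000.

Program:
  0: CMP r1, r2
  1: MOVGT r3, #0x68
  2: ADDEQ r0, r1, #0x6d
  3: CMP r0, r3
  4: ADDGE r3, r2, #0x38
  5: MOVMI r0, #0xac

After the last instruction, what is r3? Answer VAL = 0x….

VAL = 0x68

[0] flags=0010 → (cmp)
[1] flags=0010 GT?T → r3=0x68
[2] flags=0010 EQ?F → skip
[3] flags=1000 → (cmp)
[4] flags=1000 GE?F → skip
[5] flags=1000 MI?T → r0=0xac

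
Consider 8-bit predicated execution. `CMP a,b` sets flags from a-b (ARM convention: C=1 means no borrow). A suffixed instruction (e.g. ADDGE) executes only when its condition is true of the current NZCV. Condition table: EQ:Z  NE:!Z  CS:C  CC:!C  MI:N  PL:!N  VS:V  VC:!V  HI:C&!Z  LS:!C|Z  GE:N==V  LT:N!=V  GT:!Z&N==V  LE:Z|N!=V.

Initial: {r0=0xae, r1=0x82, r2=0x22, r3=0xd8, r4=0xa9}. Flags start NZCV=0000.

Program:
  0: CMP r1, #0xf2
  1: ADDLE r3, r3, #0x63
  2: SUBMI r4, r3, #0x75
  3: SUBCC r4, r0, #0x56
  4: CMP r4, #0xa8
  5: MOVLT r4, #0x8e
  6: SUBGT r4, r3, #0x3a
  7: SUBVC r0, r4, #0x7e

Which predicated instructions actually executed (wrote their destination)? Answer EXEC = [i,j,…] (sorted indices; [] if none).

0: ✓ CMP  NZCV=1000
1: ✓ ADDLE  r3←0x3b
2: ✓ SUBMI  r4←0xc6
3: ✓ SUBCC  r4←0x58
4: ✓ CMP  NZCV=1001
5: · MOVLT
6: ✓ SUBGT  r4←0x01
7: · SUBVC

EXEC = [1,2,3,6]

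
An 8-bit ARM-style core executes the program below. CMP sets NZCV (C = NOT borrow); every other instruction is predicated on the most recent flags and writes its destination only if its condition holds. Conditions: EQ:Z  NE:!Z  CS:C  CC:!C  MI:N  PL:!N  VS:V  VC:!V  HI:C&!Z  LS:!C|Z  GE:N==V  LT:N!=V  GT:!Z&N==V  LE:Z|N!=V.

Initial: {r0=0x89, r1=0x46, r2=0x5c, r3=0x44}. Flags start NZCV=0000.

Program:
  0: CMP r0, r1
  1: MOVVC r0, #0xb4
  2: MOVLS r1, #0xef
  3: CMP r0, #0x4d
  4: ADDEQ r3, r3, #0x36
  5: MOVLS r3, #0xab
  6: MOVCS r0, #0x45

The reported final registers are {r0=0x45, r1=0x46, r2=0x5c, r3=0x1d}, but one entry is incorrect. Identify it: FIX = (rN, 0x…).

FIX = (r3, 0x44)

0: ✓ CMP  NZCV=0011
1: · MOVVC
2: · MOVLS
3: ✓ CMP  NZCV=0011
4: · ADDEQ
5: · MOVLS
6: ✓ MOVCS  r0←0x45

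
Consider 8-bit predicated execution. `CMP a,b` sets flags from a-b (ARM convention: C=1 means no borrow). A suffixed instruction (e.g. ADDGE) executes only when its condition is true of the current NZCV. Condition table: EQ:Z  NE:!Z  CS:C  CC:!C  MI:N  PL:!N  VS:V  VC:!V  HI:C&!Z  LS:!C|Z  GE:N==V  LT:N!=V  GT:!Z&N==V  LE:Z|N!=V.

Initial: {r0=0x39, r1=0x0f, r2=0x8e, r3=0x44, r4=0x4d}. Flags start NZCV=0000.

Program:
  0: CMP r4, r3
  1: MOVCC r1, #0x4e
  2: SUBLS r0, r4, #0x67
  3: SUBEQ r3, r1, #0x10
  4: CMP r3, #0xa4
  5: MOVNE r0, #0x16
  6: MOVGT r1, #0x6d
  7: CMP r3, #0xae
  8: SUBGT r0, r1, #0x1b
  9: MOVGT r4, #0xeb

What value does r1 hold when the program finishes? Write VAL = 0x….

VAL = 0x6d

[0] flags=0010 → (cmp)
[1] flags=0010 CC?F → skip
[2] flags=0010 LS?F → skip
[3] flags=0010 EQ?F → skip
[4] flags=1001 → (cmp)
[5] flags=1001 NE?T → r0=0x16
[6] flags=1001 GT?T → r1=0x6d
[7] flags=1001 → (cmp)
[8] flags=1001 GT?T → r0=0x52
[9] flags=1001 GT?T → r4=0xeb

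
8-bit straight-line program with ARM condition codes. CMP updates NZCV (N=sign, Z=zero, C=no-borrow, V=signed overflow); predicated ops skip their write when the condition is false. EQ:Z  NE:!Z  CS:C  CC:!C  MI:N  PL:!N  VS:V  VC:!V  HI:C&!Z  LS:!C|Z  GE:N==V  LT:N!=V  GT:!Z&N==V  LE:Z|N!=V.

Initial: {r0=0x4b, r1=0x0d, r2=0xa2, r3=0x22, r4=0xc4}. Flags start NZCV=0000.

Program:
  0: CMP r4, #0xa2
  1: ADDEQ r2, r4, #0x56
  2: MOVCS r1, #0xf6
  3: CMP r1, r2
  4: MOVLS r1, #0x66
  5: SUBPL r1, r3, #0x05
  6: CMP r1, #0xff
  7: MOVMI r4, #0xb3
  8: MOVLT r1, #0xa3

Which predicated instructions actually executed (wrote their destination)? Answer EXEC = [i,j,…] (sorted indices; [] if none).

EXEC = [2,5]

[0] flags=0010 → (cmp)
[1] flags=0010 EQ?F → skip
[2] flags=0010 CS?T → r1=0xf6
[3] flags=0010 → (cmp)
[4] flags=0010 LS?F → skip
[5] flags=0010 PL?T → r1=0x1d
[6] flags=0000 → (cmp)
[7] flags=0000 MI?F → skip
[8] flags=0000 LT?F → skip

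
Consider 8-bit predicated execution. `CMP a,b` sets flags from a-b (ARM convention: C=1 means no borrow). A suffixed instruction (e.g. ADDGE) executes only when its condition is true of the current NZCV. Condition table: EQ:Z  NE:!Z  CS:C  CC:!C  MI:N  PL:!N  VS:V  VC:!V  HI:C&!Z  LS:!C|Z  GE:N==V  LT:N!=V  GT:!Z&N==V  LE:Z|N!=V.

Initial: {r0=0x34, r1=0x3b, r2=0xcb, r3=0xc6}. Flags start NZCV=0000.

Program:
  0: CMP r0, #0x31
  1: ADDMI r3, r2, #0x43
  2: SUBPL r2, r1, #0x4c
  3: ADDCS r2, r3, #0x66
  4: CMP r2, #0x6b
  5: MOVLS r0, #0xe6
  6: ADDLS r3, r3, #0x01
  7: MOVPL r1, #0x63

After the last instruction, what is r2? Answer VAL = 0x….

VAL = 0x2c

[0] flags=0010 → (cmp)
[1] flags=0010 MI?F → skip
[2] flags=0010 PL?T → r2=0xef
[3] flags=0010 CS?T → r2=0x2c
[4] flags=1000 → (cmp)
[5] flags=1000 LS?T → r0=0xe6
[6] flags=1000 LS?T → r3=0xc7
[7] flags=1000 PL?F → skip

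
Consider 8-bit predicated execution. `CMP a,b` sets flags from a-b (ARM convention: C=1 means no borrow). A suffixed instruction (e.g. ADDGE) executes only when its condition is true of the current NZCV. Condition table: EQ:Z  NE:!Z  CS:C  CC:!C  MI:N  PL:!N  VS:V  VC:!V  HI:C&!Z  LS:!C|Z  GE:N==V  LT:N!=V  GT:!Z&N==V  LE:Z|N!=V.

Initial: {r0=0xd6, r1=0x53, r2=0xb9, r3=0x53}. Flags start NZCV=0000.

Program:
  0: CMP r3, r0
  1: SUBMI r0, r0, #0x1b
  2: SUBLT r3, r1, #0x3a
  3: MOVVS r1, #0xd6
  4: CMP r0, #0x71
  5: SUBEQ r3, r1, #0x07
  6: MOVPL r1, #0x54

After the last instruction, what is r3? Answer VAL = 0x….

[0] flags=0000 → (cmp)
[1] flags=0000 MI?F → skip
[2] flags=0000 LT?F → skip
[3] flags=0000 VS?F → skip
[4] flags=0011 → (cmp)
[5] flags=0011 EQ?F → skip
[6] flags=0011 PL?T → r1=0x54

VAL = 0x53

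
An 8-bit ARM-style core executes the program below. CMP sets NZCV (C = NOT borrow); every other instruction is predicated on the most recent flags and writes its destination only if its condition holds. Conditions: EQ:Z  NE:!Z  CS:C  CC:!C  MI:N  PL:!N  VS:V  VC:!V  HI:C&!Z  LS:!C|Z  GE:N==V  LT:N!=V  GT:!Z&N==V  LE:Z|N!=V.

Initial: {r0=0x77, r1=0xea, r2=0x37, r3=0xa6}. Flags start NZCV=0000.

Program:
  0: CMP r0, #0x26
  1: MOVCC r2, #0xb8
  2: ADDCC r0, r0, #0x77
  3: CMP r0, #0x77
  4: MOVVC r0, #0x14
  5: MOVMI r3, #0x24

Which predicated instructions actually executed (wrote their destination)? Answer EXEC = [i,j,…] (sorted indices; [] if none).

EXEC = [4]

0: ✓ CMP  NZCV=0010
1: · MOVCC
2: · ADDCC
3: ✓ CMP  NZCV=0110
4: ✓ MOVVC  r0←0x14
5: · MOVMI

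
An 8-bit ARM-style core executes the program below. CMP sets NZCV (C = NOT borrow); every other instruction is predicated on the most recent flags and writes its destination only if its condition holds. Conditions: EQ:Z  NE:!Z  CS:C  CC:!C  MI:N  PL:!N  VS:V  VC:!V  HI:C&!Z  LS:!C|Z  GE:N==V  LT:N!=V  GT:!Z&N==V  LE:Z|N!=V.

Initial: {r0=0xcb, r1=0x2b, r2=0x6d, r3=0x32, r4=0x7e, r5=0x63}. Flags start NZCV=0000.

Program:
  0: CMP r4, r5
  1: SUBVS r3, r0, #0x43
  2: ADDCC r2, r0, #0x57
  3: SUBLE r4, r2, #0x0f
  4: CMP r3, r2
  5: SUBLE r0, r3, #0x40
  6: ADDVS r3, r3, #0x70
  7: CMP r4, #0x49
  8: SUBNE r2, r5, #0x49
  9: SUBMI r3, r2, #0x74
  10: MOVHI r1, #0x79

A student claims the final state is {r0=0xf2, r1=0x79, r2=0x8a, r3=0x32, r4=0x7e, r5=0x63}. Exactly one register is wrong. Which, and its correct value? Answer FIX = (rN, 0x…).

0: ✓ CMP  NZCV=0010
1: · SUBVS
2: · ADDCC
3: · SUBLE
4: ✓ CMP  NZCV=1000
5: ✓ SUBLE  r0←0xf2
6: · ADDVS
7: ✓ CMP  NZCV=0010
8: ✓ SUBNE  r2←0x1a
9: · SUBMI
10: ✓ MOVHI  r1←0x79

FIX = (r2, 0x1a)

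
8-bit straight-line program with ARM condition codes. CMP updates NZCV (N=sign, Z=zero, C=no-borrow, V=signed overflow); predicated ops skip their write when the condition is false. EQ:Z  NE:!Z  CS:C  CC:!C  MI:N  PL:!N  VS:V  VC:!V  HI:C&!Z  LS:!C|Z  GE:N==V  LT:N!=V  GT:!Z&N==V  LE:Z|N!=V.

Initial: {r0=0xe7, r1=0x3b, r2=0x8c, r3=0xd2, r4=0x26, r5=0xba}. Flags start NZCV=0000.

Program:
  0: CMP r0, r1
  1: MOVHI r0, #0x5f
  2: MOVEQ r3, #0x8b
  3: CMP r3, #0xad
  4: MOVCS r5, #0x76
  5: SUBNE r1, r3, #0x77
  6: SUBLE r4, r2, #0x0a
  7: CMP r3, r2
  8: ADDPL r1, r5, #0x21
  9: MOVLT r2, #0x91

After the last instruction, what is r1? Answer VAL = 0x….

[0] flags=1010 → (cmp)
[1] flags=1010 HI?T → r0=0x5f
[2] flags=1010 EQ?F → skip
[3] flags=0010 → (cmp)
[4] flags=0010 CS?T → r5=0x76
[5] flags=0010 NE?T → r1=0x5b
[6] flags=0010 LE?F → skip
[7] flags=0010 → (cmp)
[8] flags=0010 PL?T → r1=0x97
[9] flags=0010 LT?F → skip

VAL = 0x97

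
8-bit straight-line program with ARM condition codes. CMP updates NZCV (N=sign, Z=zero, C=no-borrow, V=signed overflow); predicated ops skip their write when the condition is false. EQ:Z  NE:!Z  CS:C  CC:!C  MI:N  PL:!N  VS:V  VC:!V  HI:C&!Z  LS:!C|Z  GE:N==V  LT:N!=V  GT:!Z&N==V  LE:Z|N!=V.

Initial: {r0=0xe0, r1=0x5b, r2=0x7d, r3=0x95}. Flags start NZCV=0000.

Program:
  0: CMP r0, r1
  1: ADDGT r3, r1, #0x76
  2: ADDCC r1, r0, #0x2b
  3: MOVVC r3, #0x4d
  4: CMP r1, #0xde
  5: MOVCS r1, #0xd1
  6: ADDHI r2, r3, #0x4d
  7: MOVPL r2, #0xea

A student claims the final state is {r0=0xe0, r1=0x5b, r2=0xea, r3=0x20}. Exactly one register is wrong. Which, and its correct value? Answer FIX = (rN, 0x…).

[0] flags=1010 → (cmp)
[1] flags=1010 GT?F → skip
[2] flags=1010 CC?F → skip
[3] flags=1010 VC?T → r3=0x4d
[4] flags=0000 → (cmp)
[5] flags=0000 CS?F → skip
[6] flags=0000 HI?F → skip
[7] flags=0000 PL?T → r2=0xea

FIX = (r3, 0x4d)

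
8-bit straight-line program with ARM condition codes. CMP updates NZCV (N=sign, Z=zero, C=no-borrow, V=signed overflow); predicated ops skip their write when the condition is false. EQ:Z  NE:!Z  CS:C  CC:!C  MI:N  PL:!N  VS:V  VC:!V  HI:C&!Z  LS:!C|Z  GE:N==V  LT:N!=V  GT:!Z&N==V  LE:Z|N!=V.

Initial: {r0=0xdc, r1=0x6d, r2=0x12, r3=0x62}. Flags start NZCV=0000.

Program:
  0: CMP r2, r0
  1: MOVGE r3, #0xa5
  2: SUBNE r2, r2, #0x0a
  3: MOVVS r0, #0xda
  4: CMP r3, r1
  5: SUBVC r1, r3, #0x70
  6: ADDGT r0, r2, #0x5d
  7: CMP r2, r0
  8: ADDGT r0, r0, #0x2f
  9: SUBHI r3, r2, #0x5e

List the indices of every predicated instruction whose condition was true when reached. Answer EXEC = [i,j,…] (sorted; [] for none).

[0] flags=0000 → (cmp)
[1] flags=0000 GE?T → r3=0xa5
[2] flags=0000 NE?T → r2=0x08
[3] flags=0000 VS?F → skip
[4] flags=0011 → (cmp)
[5] flags=0011 VC?F → skip
[6] flags=0011 GT?F → skip
[7] flags=0000 → (cmp)
[8] flags=0000 GT?T → r0=0x0b
[9] flags=0000 HI?F → skip

EXEC = [1,2,8]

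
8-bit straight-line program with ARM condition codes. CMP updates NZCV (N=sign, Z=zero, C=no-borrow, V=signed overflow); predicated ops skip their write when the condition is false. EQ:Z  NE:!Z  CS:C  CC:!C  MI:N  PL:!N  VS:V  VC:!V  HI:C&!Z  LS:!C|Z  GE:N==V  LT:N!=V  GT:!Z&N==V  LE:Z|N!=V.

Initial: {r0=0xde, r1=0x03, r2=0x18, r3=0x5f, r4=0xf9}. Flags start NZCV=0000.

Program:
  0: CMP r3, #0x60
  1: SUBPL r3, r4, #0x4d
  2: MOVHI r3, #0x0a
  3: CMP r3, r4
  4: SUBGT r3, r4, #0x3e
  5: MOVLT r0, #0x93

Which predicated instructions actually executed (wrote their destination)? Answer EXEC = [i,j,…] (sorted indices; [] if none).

EXEC = [4]

[0] flags=1000 → (cmp)
[1] flags=1000 PL?F → skip
[2] flags=1000 HI?F → skip
[3] flags=0000 → (cmp)
[4] flags=0000 GT?T → r3=0xbb
[5] flags=0000 LT?F → skip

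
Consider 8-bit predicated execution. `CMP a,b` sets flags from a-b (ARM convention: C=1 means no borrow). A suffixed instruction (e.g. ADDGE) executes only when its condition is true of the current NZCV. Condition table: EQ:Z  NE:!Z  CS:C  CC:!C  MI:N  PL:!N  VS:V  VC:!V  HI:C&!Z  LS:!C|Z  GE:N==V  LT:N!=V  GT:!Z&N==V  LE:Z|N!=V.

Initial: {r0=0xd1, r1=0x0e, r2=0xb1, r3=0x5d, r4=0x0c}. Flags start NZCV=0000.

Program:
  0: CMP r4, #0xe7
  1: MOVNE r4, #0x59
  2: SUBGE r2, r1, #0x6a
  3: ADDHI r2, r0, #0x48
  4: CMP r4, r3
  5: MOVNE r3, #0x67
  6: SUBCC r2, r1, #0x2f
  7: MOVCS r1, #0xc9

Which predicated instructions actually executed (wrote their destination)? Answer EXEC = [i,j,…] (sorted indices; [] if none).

EXEC = [1,2,5,6]

[0] flags=0000 → (cmp)
[1] flags=0000 NE?T → r4=0x59
[2] flags=0000 GE?T → r2=0xa4
[3] flags=0000 HI?F → skip
[4] flags=1000 → (cmp)
[5] flags=1000 NE?T → r3=0x67
[6] flags=1000 CC?T → r2=0xdf
[7] flags=1000 CS?F → skip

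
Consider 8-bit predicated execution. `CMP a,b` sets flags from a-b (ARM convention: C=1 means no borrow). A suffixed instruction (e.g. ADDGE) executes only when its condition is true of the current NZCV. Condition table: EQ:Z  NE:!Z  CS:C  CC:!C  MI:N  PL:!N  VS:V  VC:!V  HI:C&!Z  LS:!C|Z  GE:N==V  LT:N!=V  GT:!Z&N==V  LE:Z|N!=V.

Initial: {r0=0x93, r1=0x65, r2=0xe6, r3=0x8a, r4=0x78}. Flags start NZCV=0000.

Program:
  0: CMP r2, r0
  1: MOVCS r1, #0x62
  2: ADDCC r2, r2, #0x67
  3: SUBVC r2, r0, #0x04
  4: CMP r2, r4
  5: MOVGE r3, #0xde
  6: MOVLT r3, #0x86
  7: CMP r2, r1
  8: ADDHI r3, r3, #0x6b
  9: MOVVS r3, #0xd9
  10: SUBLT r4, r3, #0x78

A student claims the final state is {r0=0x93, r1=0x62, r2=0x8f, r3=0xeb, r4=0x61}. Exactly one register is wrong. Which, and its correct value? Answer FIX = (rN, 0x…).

FIX = (r3, 0xd9)

[0] flags=0010 → (cmp)
[1] flags=0010 CS?T → r1=0x62
[2] flags=0010 CC?F → skip
[3] flags=0010 VC?T → r2=0x8f
[4] flags=0011 → (cmp)
[5] flags=0011 GE?F → skip
[6] flags=0011 LT?T → r3=0x86
[7] flags=0011 → (cmp)
[8] flags=0011 HI?T → r3=0xf1
[9] flags=0011 VS?T → r3=0xd9
[10] flags=0011 LT?T → r4=0x61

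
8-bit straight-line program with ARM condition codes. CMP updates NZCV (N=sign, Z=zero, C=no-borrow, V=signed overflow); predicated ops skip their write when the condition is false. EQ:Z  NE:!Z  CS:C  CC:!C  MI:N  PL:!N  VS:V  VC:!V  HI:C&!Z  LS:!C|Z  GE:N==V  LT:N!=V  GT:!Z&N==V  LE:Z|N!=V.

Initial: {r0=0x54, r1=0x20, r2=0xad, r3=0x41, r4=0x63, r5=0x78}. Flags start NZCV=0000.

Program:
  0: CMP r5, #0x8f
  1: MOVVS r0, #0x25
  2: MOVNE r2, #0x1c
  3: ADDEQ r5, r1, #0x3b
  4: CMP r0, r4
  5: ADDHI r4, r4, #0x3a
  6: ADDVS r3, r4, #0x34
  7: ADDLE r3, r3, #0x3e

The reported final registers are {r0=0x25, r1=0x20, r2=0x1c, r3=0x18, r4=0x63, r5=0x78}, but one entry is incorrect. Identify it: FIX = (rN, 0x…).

[0] flags=1001 → (cmp)
[1] flags=1001 VS?T → r0=0x25
[2] flags=1001 NE?T → r2=0x1c
[3] flags=1001 EQ?F → skip
[4] flags=1000 → (cmp)
[5] flags=1000 HI?F → skip
[6] flags=1000 VS?F → skip
[7] flags=1000 LE?T → r3=0x7f

FIX = (r3, 0x7f)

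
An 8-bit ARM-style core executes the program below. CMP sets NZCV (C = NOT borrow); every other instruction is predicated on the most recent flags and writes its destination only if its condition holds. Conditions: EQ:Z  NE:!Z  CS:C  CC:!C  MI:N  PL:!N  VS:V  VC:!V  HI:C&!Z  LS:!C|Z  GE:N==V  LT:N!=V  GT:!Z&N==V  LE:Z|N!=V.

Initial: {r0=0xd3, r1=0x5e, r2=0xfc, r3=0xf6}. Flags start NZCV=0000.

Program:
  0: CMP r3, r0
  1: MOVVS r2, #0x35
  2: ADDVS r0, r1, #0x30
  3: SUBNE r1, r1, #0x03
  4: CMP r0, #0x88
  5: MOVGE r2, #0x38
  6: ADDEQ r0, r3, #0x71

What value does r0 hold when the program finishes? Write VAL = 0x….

VAL = 0xd3

[0] flags=0010 → (cmp)
[1] flags=0010 VS?F → skip
[2] flags=0010 VS?F → skip
[3] flags=0010 NE?T → r1=0x5b
[4] flags=0010 → (cmp)
[5] flags=0010 GE?T → r2=0x38
[6] flags=0010 EQ?F → skip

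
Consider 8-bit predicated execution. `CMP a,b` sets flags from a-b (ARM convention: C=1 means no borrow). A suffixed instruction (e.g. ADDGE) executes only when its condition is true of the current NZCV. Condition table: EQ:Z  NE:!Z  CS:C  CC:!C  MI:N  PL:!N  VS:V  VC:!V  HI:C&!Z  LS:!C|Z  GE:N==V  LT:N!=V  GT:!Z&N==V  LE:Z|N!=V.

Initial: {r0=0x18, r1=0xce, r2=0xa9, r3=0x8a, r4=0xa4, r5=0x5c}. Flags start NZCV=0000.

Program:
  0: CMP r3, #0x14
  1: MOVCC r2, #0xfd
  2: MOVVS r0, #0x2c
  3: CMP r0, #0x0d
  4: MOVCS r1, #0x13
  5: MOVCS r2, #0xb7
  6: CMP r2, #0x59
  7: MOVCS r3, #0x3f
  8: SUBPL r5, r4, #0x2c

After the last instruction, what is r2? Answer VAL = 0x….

VAL = 0xb7

0: ✓ CMP  NZCV=0011
1: · MOVCC
2: ✓ MOVVS  r0←0x2c
3: ✓ CMP  NZCV=0010
4: ✓ MOVCS  r1←0x13
5: ✓ MOVCS  r2←0xb7
6: ✓ CMP  NZCV=0011
7: ✓ MOVCS  r3←0x3f
8: ✓ SUBPL  r5←0x78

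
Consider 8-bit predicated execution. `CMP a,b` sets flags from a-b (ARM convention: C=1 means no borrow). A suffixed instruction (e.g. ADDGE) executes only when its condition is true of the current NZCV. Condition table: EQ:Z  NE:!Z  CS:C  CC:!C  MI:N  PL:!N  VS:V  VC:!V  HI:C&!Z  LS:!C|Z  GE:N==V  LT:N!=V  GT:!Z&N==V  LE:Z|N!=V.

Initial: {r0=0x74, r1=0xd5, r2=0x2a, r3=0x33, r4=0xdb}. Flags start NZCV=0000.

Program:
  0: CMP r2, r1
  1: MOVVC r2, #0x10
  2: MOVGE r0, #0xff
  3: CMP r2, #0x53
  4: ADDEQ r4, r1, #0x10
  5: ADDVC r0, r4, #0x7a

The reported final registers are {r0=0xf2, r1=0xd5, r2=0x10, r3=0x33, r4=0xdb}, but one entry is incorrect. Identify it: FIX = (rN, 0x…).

[0] flags=0000 → (cmp)
[1] flags=0000 VC?T → r2=0x10
[2] flags=0000 GE?T → r0=0xff
[3] flags=1000 → (cmp)
[4] flags=1000 EQ?F → skip
[5] flags=1000 VC?T → r0=0x55

FIX = (r0, 0x55)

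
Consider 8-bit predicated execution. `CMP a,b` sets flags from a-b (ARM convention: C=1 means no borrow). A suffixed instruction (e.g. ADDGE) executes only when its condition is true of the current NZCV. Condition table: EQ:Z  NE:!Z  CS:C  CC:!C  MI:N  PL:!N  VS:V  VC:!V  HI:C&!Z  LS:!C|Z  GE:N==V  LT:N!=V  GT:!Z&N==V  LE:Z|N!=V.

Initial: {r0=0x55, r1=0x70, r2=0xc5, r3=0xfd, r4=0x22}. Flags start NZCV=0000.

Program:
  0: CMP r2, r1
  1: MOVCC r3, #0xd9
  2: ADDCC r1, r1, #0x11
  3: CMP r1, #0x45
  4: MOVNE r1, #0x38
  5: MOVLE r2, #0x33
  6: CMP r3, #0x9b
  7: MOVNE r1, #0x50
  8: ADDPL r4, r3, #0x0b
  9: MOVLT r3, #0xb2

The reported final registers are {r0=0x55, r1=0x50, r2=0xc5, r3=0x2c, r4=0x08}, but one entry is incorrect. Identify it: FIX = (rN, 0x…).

FIX = (r3, 0xfd)

[0] flags=0011 → (cmp)
[1] flags=0011 CC?F → skip
[2] flags=0011 CC?F → skip
[3] flags=0010 → (cmp)
[4] flags=0010 NE?T → r1=0x38
[5] flags=0010 LE?F → skip
[6] flags=0010 → (cmp)
[7] flags=0010 NE?T → r1=0x50
[8] flags=0010 PL?T → r4=0x08
[9] flags=0010 LT?F → skip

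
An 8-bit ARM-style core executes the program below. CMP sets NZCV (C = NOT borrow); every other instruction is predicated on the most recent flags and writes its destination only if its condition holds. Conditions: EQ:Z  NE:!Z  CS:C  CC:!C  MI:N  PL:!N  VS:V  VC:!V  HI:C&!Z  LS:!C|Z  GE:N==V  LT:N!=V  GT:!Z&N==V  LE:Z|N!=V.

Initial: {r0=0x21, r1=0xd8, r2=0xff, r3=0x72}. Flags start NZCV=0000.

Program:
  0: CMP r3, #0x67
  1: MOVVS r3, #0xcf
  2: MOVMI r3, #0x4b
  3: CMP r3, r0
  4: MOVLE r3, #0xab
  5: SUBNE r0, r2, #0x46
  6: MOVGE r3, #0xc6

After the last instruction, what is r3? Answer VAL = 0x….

VAL = 0xc6

0: ✓ CMP  NZCV=0010
1: · MOVVS
2: · MOVMI
3: ✓ CMP  NZCV=0010
4: · MOVLE
5: ✓ SUBNE  r0←0xb9
6: ✓ MOVGE  r3←0xc6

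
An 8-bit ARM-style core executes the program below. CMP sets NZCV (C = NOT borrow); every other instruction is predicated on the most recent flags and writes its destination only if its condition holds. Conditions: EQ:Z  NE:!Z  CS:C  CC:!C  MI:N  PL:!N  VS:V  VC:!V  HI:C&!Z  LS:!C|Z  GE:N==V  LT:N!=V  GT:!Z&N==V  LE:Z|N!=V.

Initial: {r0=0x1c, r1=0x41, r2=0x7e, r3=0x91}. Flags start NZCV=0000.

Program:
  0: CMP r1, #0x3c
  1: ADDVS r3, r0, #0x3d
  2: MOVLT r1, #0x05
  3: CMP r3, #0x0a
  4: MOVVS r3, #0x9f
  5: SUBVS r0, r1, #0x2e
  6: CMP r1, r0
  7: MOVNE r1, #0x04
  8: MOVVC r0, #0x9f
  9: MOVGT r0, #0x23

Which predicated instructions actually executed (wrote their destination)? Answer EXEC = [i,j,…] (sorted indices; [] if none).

[0] flags=0010 → (cmp)
[1] flags=0010 VS?F → skip
[2] flags=0010 LT?F → skip
[3] flags=1010 → (cmp)
[4] flags=1010 VS?F → skip
[5] flags=1010 VS?F → skip
[6] flags=0010 → (cmp)
[7] flags=0010 NE?T → r1=0x04
[8] flags=0010 VC?T → r0=0x9f
[9] flags=0010 GT?T → r0=0x23

EXEC = [7,8,9]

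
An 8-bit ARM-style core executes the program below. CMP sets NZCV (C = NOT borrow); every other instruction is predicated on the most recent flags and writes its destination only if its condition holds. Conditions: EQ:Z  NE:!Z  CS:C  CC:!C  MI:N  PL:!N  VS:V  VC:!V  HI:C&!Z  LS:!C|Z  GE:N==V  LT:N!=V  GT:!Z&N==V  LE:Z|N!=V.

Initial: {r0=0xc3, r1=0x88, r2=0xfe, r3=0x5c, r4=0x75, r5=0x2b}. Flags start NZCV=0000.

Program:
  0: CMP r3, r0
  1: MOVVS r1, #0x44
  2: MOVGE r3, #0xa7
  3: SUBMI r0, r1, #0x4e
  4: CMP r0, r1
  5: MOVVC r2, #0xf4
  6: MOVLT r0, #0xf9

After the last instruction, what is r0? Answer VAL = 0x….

[0] flags=1001 → (cmp)
[1] flags=1001 VS?T → r1=0x44
[2] flags=1001 GE?T → r3=0xa7
[3] flags=1001 MI?T → r0=0xf6
[4] flags=1010 → (cmp)
[5] flags=1010 VC?T → r2=0xf4
[6] flags=1010 LT?T → r0=0xf9

VAL = 0xf9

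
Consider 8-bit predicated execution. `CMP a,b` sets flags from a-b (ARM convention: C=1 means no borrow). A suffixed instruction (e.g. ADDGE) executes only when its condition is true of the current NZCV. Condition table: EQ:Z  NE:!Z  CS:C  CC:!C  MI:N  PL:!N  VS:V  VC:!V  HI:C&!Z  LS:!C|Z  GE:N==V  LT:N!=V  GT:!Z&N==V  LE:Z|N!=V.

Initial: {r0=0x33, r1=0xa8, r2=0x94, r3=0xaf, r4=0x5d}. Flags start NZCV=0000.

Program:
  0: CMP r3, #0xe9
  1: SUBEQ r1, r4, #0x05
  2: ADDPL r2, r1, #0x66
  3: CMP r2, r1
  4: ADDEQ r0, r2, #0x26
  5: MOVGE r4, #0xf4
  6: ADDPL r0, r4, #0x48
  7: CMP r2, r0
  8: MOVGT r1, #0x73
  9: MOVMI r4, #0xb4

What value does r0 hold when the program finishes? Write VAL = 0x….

0: ✓ CMP  NZCV=1000
1: · SUBEQ
2: · ADDPL
3: ✓ CMP  NZCV=1000
4: · ADDEQ
5: · MOVGE
6: · ADDPL
7: ✓ CMP  NZCV=0011
8: · MOVGT
9: · MOVMI

VAL = 0x33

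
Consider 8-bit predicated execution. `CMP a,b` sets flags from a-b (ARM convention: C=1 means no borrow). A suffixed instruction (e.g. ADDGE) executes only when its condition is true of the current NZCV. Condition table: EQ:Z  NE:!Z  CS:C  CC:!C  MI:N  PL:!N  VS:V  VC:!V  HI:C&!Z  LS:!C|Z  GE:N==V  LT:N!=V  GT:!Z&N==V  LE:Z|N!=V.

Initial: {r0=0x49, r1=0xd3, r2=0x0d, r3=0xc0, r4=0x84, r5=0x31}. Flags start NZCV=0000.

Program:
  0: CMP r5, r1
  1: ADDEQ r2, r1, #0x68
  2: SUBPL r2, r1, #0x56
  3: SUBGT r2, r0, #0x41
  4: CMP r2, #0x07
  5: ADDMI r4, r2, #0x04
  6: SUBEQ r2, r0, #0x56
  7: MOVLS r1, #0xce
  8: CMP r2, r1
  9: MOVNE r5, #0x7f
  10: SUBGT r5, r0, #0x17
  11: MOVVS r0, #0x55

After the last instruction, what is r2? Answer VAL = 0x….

VAL = 0x08

0: ✓ CMP  NZCV=0000
1: · ADDEQ
2: ✓ SUBPL  r2←0x7d
3: ✓ SUBGT  r2←0x08
4: ✓ CMP  NZCV=0010
5: · ADDMI
6: · SUBEQ
7: · MOVLS
8: ✓ CMP  NZCV=0000
9: ✓ MOVNE  r5←0x7f
10: ✓ SUBGT  r5←0x32
11: · MOVVS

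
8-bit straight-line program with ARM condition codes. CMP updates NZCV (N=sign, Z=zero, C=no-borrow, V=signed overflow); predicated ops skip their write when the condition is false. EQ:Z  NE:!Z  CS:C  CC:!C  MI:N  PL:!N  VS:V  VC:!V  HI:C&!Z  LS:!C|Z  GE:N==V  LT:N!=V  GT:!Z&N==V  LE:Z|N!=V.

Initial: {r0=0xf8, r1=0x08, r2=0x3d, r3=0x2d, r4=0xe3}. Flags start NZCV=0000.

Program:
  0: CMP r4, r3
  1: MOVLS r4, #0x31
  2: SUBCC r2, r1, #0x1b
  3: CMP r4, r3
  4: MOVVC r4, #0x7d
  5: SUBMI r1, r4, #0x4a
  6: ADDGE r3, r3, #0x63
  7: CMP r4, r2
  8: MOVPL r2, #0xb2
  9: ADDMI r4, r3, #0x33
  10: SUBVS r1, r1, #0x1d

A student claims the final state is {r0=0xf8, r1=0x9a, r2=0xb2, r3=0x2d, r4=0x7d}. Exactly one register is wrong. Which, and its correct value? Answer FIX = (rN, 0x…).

FIX = (r1, 0x33)

0: ✓ CMP  NZCV=1010
1: · MOVLS
2: · SUBCC
3: ✓ CMP  NZCV=1010
4: ✓ MOVVC  r4←0x7d
5: ✓ SUBMI  r1←0x33
6: · ADDGE
7: ✓ CMP  NZCV=0010
8: ✓ MOVPL  r2←0xb2
9: · ADDMI
10: · SUBVS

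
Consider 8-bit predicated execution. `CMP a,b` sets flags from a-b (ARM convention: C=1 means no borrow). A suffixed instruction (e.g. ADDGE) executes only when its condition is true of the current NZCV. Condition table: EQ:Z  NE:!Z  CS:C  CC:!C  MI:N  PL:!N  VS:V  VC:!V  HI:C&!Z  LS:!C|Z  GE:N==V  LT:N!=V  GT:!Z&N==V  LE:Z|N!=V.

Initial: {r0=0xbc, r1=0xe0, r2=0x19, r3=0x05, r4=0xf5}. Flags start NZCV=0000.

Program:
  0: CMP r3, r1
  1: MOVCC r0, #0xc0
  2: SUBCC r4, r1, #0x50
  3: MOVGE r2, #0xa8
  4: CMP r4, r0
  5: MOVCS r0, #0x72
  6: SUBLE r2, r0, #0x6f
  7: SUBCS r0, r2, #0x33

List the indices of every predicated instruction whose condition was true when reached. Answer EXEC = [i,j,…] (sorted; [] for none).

0: ✓ CMP  NZCV=0000
1: ✓ MOVCC  r0←0xc0
2: ✓ SUBCC  r4←0x90
3: ✓ MOVGE  r2←0xa8
4: ✓ CMP  NZCV=1000
5: · MOVCS
6: ✓ SUBLE  r2←0x51
7: · SUBCS

EXEC = [1,2,3,6]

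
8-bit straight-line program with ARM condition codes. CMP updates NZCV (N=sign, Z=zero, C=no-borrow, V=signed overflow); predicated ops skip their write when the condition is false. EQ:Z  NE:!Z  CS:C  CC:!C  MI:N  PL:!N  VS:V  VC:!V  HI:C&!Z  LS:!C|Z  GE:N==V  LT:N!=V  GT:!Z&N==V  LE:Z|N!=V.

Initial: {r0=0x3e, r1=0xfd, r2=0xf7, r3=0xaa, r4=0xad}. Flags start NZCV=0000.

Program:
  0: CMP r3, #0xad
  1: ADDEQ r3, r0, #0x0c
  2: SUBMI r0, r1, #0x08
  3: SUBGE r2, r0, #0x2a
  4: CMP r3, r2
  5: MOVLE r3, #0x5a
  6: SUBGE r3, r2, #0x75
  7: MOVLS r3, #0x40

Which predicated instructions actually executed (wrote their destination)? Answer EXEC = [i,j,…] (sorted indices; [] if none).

0: ✓ CMP  NZCV=1000
1: · ADDEQ
2: ✓ SUBMI  r0←0xf5
3: · SUBGE
4: ✓ CMP  NZCV=1000
5: ✓ MOVLE  r3←0x5a
6: · SUBGE
7: ✓ MOVLS  r3←0x40

EXEC = [2,5,7]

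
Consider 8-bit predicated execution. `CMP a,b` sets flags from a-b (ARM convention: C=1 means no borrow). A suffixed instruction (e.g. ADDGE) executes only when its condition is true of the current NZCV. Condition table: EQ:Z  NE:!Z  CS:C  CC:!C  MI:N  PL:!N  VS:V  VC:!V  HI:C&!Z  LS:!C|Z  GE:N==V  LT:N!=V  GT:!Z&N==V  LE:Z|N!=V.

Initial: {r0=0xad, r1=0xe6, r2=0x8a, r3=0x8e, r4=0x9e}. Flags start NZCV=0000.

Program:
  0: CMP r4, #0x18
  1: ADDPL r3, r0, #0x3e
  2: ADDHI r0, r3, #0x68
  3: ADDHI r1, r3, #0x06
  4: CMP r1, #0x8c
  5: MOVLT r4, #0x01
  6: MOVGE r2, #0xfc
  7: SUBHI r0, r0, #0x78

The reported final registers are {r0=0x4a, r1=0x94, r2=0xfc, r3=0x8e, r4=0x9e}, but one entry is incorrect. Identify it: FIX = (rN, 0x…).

FIX = (r0, 0x7e)

0: ✓ CMP  NZCV=1010
1: · ADDPL
2: ✓ ADDHI  r0←0xf6
3: ✓ ADDHI  r1←0x94
4: ✓ CMP  NZCV=0010
5: · MOVLT
6: ✓ MOVGE  r2←0xfc
7: ✓ SUBHI  r0←0x7e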